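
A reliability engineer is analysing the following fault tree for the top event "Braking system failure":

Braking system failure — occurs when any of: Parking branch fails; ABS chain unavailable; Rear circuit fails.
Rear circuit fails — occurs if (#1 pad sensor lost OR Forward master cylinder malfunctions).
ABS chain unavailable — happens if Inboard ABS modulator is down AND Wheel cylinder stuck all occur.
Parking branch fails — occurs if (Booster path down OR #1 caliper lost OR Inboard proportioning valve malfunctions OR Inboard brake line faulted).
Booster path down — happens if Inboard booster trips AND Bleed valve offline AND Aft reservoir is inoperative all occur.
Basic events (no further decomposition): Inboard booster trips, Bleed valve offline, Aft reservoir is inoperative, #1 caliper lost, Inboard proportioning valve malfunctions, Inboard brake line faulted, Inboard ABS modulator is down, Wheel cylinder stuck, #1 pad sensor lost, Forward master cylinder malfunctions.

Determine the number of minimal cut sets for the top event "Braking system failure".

7

Booster path down [AND]: one cut set from each child combined → 1 × 1 × 1 = 1 cut set(s).
Parking branch fails [OR]: union of children's cut sets → 4 cut set(s).
ABS chain unavailable [AND]: one cut set from each child combined → 1 × 1 = 1 cut set(s).
Rear circuit fails [OR]: union of children's cut sets → 2 cut set(s).
Braking system failure [OR]: union of children's cut sets → 7 cut set(s).
Minimal cut sets: {Aft reservoir is inoperative, Bleed valve offline, Inboard booster trips}; {#1 caliper lost}; {Inboard proportioning valve malfunctions}; {Inboard brake line faulted}; {Inboard ABS modulator is down, Wheel cylinder stuck}; {#1 pad sensor lost}; {Forward master cylinder malfunctions}.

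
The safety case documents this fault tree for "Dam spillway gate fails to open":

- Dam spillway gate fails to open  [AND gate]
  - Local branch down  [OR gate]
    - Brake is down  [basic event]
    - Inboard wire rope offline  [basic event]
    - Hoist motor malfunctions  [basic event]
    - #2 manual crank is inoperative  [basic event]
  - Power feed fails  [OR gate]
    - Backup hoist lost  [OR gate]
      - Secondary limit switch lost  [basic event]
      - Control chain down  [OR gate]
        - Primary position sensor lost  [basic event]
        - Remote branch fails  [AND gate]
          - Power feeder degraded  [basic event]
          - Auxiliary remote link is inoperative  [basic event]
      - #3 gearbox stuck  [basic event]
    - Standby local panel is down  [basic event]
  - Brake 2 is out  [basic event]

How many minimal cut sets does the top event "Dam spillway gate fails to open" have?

Local branch down [OR]: union of children's cut sets → 4 cut set(s).
Remote branch fails [AND]: one cut set from each child combined → 1 × 1 = 1 cut set(s).
Control chain down [OR]: union of children's cut sets → 2 cut set(s).
Backup hoist lost [OR]: union of children's cut sets → 4 cut set(s).
Power feed fails [OR]: union of children's cut sets → 5 cut set(s).
Dam spillway gate fails to open [AND]: one cut set from each child combined → 4 × 5 × 1 = 20 cut set(s).

20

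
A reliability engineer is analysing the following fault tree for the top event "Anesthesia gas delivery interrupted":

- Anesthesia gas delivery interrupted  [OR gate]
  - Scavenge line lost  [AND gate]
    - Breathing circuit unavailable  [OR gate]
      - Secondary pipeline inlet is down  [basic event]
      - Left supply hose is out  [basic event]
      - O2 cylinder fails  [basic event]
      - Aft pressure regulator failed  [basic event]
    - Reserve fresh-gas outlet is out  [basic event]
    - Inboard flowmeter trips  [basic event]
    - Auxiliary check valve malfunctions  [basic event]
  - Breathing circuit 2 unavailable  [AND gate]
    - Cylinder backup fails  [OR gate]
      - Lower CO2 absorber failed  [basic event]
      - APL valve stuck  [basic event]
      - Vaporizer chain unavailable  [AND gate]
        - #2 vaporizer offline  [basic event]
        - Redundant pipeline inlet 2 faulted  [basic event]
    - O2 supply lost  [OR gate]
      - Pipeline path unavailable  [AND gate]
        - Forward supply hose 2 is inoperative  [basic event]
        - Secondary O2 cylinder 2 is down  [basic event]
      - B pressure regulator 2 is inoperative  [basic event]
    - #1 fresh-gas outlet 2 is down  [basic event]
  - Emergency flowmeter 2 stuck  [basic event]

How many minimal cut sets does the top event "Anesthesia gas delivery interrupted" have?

Breathing circuit unavailable [OR]: union of children's cut sets → 4 cut set(s).
Scavenge line lost [AND]: one cut set from each child combined → 4 × 1 × 1 × 1 = 4 cut set(s).
Vaporizer chain unavailable [AND]: one cut set from each child combined → 1 × 1 = 1 cut set(s).
Cylinder backup fails [OR]: union of children's cut sets → 3 cut set(s).
Pipeline path unavailable [AND]: one cut set from each child combined → 1 × 1 = 1 cut set(s).
O2 supply lost [OR]: union of children's cut sets → 2 cut set(s).
Breathing circuit 2 unavailable [AND]: one cut set from each child combined → 3 × 2 × 1 = 6 cut set(s).
Anesthesia gas delivery interrupted [OR]: union of children's cut sets → 11 cut set(s).

11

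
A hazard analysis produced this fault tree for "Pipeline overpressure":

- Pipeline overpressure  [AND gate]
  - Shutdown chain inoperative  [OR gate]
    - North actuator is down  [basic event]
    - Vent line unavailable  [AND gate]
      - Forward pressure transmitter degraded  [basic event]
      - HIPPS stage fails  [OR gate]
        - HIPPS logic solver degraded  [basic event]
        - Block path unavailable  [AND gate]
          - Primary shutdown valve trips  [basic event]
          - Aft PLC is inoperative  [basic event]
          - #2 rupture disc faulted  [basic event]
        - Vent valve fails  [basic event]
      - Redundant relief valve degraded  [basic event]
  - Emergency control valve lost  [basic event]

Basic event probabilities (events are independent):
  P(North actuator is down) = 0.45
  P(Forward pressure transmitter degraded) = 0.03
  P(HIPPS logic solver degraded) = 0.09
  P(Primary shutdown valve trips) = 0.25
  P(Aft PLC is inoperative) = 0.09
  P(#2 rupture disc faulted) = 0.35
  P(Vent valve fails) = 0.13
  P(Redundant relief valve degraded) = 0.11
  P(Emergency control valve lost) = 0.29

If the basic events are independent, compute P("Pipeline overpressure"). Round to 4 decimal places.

P(Block path unavailable) [AND] = 0.25 × 0.09 × 0.35 = 0.007875
P(HIPPS stage fails) [OR] = 1 − (1−0.09) × (1−0.007875) × (1−0.13) = 0.214535
P(Vent line unavailable) [AND] = 0.03 × 0.214535 × 0.11 = 0.000708
P(Shutdown chain inoperative) [OR] = 1 − (1−0.45) × (1−0.000708) = 0.450389
P(Pipeline overpressure) [AND] = 0.450389 × 0.29 = 0.130613
Rounded to 4 decimal places: P(Pipeline overpressure) ≈ 0.1306.

0.1306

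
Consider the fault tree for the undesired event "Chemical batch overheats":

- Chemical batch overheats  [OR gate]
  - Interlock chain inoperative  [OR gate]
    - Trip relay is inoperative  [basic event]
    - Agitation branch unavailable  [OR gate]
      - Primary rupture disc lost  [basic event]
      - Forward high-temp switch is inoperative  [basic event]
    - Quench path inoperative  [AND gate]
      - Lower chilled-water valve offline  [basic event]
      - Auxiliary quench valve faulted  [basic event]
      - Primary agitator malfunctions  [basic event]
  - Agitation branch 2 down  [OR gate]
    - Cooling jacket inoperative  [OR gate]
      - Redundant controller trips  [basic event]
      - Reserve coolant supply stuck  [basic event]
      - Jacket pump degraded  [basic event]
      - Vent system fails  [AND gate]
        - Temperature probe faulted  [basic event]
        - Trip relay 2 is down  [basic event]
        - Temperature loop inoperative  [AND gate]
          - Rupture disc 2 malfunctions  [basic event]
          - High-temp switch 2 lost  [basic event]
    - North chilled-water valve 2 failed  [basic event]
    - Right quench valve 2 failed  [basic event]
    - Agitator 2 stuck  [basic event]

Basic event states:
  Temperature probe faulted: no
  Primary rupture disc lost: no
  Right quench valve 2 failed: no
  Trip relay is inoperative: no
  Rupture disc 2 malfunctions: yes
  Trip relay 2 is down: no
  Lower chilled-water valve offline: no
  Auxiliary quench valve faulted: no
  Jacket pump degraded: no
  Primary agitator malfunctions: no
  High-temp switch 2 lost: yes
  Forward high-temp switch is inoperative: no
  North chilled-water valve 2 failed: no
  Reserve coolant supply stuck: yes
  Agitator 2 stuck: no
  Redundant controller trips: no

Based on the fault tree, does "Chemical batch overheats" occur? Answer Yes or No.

Agitation branch unavailable [OR]: Primary rupture disc lost=not, Forward high-temp switch is inoperative=not → no input occurs → does not occur.
Quench path inoperative [AND]: Lower chilled-water valve offline=not, Auxiliary quench valve faulted=not, Primary agitator malfunctions=not → not all inputs occur → does not occur.
Interlock chain inoperative [OR]: Trip relay is inoperative=not, Agitation branch unavailable=not, Quench path inoperative=not → no input occurs → does not occur.
Temperature loop inoperative [AND]: Rupture disc 2 malfunctions=occurs, High-temp switch 2 lost=occurs → all inputs occur → occurs.
Vent system fails [AND]: Temperature probe faulted=not, Trip relay 2 is down=not, Temperature loop inoperative=occurs → not all inputs occur → does not occur.
Cooling jacket inoperative [OR]: Redundant controller trips=not, Reserve coolant supply stuck=occurs, Jacket pump degraded=not, Vent system fails=not → at least one input occurs → occurs.
Agitation branch 2 down [OR]: Cooling jacket inoperative=occurs, North chilled-water valve 2 failed=not, Right quench valve 2 failed=not, Agitator 2 stuck=not → at least one input occurs → occurs.
Chemical batch overheats [OR]: Interlock chain inoperative=not, Agitation branch 2 down=occurs → at least one input occurs → occurs.

Yes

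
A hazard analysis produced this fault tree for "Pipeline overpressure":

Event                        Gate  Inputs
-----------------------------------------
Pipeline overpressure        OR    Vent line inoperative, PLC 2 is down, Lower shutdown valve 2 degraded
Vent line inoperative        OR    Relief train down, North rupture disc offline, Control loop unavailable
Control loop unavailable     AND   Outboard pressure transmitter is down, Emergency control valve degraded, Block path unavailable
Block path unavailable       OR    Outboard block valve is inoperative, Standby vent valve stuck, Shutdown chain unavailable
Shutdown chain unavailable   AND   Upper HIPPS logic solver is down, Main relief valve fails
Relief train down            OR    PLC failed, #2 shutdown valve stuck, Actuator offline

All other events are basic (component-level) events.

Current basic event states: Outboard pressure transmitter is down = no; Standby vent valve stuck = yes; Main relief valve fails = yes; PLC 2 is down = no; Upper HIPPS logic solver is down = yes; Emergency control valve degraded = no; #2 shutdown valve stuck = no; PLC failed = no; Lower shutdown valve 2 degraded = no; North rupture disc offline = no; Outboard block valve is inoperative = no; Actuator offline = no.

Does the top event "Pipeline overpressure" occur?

Relief train down [OR]: PLC failed=not, #2 shutdown valve stuck=not, Actuator offline=not → no input occurs → does not occur.
Shutdown chain unavailable [AND]: Upper HIPPS logic solver is down=occurs, Main relief valve fails=occurs → all inputs occur → occurs.
Block path unavailable [OR]: Outboard block valve is inoperative=not, Standby vent valve stuck=occurs, Shutdown chain unavailable=occurs → at least one input occurs → occurs.
Control loop unavailable [AND]: Outboard pressure transmitter is down=not, Emergency control valve degraded=not, Block path unavailable=occurs → not all inputs occur → does not occur.
Vent line inoperative [OR]: Relief train down=not, North rupture disc offline=not, Control loop unavailable=not → no input occurs → does not occur.
Pipeline overpressure [OR]: Vent line inoperative=not, PLC 2 is down=not, Lower shutdown valve 2 degraded=not → no input occurs → does not occur.

No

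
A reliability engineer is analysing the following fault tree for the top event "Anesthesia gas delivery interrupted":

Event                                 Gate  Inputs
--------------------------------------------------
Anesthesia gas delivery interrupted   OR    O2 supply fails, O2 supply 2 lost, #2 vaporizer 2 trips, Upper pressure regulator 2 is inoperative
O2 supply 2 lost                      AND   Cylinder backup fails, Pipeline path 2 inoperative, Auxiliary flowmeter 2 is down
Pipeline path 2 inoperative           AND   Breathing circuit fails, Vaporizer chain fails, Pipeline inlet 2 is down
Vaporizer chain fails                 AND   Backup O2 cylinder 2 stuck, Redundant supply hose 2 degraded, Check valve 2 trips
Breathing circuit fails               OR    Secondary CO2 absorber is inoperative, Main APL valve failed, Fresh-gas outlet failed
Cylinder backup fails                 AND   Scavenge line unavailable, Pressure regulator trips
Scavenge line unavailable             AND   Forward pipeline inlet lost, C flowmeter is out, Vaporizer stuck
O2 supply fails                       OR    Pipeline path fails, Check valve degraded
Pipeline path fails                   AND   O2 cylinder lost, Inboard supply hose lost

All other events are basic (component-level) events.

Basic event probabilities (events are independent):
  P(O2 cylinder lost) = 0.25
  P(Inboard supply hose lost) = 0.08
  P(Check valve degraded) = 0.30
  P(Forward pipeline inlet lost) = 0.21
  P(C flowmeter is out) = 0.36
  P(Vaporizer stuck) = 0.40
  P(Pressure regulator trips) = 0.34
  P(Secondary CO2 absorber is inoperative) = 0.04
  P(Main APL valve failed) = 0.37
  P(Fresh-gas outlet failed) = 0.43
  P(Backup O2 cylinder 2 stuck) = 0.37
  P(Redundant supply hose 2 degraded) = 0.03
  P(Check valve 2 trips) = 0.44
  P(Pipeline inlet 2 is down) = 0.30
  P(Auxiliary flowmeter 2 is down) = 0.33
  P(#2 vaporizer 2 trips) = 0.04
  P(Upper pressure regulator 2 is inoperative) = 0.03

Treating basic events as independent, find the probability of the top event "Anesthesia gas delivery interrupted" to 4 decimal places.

P(Pipeline path fails) [AND] = 0.25 × 0.08 = 0.020000
P(O2 supply fails) [OR] = 1 − (1−0.020000) × (1−0.30) = 0.314000
P(Scavenge line unavailable) [AND] = 0.21 × 0.36 × 0.40 = 0.030240
P(Cylinder backup fails) [AND] = 0.030240 × 0.34 = 0.010282
P(Breathing circuit fails) [OR] = 1 − (1−0.04) × (1−0.37) × (1−0.43) = 0.655264
P(Vaporizer chain fails) [AND] = 0.37 × 0.03 × 0.44 = 0.004884
P(Pipeline path 2 inoperative) [AND] = 0.655264 × 0.004884 × 0.30 = 0.000960
P(O2 supply 2 lost) [AND] = 0.010282 × 0.000960 × 0.33 = 0.000003
P(Anesthesia gas delivery interrupted) [OR] = 1 − (1−0.314000) × (1−0.000003) × (1−0.04) × (1−0.03) = 0.361199
Rounded to 4 decimal places: P(Anesthesia gas delivery interrupted) ≈ 0.3612.

0.3612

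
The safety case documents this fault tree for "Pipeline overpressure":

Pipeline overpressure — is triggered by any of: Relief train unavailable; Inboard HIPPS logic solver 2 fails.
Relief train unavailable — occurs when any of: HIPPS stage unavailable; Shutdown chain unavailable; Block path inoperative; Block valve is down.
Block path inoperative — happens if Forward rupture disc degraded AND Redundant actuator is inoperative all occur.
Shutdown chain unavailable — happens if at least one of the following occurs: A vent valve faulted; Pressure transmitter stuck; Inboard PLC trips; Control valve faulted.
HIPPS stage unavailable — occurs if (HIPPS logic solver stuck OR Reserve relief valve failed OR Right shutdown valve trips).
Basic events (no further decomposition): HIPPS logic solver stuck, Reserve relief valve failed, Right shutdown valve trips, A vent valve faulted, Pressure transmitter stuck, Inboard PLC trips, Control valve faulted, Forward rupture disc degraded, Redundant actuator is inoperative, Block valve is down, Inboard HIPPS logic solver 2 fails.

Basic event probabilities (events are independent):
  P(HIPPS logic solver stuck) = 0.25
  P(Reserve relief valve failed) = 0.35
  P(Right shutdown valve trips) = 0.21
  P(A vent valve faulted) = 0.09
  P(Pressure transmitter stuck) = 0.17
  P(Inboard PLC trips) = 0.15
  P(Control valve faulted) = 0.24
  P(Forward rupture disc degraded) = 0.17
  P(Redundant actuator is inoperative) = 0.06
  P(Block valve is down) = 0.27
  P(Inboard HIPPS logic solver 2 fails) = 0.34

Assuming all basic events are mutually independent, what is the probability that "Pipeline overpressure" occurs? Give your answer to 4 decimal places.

P(HIPPS stage unavailable) [OR] = 1 − (1−0.25) × (1−0.35) × (1−0.21) = 0.614875
P(Shutdown chain unavailable) [OR] = 1 − (1−0.09) × (1−0.17) × (1−0.15) × (1−0.24) = 0.512076
P(Block path inoperative) [AND] = 0.17 × 0.06 = 0.010200
P(Relief train unavailable) [OR] = 1 − (1−0.614875) × (1−0.512076) × (1−0.010200) × (1−0.27) = 0.864224
P(Pipeline overpressure) [OR] = 1 − (1−0.864224) × (1−0.34) = 0.910388
Rounded to 4 decimal places: P(Pipeline overpressure) ≈ 0.9104.

0.9104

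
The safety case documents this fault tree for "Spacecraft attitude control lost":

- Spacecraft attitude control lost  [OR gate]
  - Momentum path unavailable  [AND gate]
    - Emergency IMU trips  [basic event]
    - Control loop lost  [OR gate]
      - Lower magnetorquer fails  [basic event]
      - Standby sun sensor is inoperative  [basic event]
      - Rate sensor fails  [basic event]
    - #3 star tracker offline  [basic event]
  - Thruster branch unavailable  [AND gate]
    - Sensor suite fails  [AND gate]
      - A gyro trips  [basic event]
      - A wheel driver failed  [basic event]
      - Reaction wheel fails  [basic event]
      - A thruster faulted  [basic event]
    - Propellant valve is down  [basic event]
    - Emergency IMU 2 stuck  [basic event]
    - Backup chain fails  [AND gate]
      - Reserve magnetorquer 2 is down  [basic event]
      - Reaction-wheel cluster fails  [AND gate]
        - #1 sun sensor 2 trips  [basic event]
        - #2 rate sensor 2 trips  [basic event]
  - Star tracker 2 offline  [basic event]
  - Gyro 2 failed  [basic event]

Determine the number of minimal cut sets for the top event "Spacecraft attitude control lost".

Control loop lost [OR]: union of children's cut sets → 3 cut set(s).
Momentum path unavailable [AND]: one cut set from each child combined → 1 × 3 × 1 = 3 cut set(s).
Sensor suite fails [AND]: one cut set from each child combined → 1 × 1 × 1 × 1 = 1 cut set(s).
Reaction-wheel cluster fails [AND]: one cut set from each child combined → 1 × 1 = 1 cut set(s).
Backup chain fails [AND]: one cut set from each child combined → 1 × 1 = 1 cut set(s).
Thruster branch unavailable [AND]: one cut set from each child combined → 1 × 1 × 1 × 1 = 1 cut set(s).
Spacecraft attitude control lost [OR]: union of children's cut sets → 6 cut set(s).
Minimal cut sets: {#3 star tracker offline, Emergency IMU trips, Lower magnetorquer fails}; {#3 star tracker offline, Emergency IMU trips, Standby sun sensor is inoperative}; {#3 star tracker offline, Emergency IMU trips, Rate sensor fails}; {#1 sun sensor 2 trips, #2 rate sensor 2 trips, A gyro trips, A thruster faulted, A wheel driver failed, Emergency IMU 2 stuck, Propellant valve is down, Reaction wheel fails, Reserve magnetorquer 2 is down}; {Star tracker 2 offline}; {Gyro 2 failed}.

6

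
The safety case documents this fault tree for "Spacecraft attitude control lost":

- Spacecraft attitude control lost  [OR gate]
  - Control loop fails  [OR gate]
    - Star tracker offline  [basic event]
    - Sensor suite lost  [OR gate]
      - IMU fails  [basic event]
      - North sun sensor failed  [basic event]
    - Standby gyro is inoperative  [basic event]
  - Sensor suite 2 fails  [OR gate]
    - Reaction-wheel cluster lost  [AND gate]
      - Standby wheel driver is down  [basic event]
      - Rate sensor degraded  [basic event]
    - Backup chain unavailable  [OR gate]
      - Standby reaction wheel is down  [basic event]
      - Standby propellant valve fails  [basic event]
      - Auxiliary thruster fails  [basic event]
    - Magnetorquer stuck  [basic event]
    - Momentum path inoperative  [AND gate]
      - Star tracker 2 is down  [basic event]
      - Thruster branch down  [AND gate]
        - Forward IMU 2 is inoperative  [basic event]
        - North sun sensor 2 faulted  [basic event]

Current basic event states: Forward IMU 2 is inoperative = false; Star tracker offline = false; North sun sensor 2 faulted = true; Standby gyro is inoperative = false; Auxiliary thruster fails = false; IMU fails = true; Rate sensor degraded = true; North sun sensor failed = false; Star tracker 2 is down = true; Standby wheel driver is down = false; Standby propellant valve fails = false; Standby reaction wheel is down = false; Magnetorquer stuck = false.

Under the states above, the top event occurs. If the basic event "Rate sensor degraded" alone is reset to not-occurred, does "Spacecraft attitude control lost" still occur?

Yes

Counterfactual: set "Rate sensor degraded" to not occurred.
Sensor suite lost [OR]: IMU fails=occurs, North sun sensor failed=not → at least one input occurs → occurs.
Control loop fails [OR]: Star tracker offline=not, Sensor suite lost=occurs, Standby gyro is inoperative=not → at least one input occurs → occurs.
Reaction-wheel cluster lost [AND]: Standby wheel driver is down=not, Rate sensor degraded=not → not all inputs occur → does not occur.
Backup chain unavailable [OR]: Standby reaction wheel is down=not, Standby propellant valve fails=not, Auxiliary thruster fails=not → no input occurs → does not occur.
Thruster branch down [AND]: Forward IMU 2 is inoperative=not, North sun sensor 2 faulted=occurs → not all inputs occur → does not occur.
Momentum path inoperative [AND]: Star tracker 2 is down=occurs, Thruster branch down=not → not all inputs occur → does not occur.
Sensor suite 2 fails [OR]: Reaction-wheel cluster lost=not, Backup chain unavailable=not, Magnetorquer stuck=not, Momentum path inoperative=not → no input occurs → does not occur.
Spacecraft attitude control lost [OR]: Control loop fails=occurs, Sensor suite 2 fails=not → at least one input occurs → occurs.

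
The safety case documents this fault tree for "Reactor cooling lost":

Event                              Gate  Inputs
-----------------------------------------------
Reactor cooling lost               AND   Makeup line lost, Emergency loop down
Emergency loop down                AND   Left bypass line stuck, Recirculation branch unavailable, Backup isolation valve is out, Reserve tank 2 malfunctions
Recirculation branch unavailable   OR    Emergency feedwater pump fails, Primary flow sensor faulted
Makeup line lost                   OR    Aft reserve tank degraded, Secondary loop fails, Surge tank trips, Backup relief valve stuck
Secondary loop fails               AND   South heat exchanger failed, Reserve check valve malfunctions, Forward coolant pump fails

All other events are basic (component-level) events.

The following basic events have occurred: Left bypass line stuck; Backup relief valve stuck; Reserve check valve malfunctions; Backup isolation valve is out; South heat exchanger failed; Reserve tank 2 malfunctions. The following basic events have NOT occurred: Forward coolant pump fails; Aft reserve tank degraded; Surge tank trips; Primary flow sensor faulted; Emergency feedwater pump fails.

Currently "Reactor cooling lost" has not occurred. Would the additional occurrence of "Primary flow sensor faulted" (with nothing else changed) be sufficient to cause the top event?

Counterfactual: set "Primary flow sensor faulted" to occurred.
Secondary loop fails [AND]: South heat exchanger failed=occurs, Reserve check valve malfunctions=occurs, Forward coolant pump fails=not → not all inputs occur → does not occur.
Makeup line lost [OR]: Aft reserve tank degraded=not, Secondary loop fails=not, Surge tank trips=not, Backup relief valve stuck=occurs → at least one input occurs → occurs.
Recirculation branch unavailable [OR]: Emergency feedwater pump fails=not, Primary flow sensor faulted=occurs → at least one input occurs → occurs.
Emergency loop down [AND]: Left bypass line stuck=occurs, Recirculation branch unavailable=occurs, Backup isolation valve is out=occurs, Reserve tank 2 malfunctions=occurs → all inputs occur → occurs.
Reactor cooling lost [AND]: Makeup line lost=occurs, Emergency loop down=occurs → all inputs occur → occurs.

Yes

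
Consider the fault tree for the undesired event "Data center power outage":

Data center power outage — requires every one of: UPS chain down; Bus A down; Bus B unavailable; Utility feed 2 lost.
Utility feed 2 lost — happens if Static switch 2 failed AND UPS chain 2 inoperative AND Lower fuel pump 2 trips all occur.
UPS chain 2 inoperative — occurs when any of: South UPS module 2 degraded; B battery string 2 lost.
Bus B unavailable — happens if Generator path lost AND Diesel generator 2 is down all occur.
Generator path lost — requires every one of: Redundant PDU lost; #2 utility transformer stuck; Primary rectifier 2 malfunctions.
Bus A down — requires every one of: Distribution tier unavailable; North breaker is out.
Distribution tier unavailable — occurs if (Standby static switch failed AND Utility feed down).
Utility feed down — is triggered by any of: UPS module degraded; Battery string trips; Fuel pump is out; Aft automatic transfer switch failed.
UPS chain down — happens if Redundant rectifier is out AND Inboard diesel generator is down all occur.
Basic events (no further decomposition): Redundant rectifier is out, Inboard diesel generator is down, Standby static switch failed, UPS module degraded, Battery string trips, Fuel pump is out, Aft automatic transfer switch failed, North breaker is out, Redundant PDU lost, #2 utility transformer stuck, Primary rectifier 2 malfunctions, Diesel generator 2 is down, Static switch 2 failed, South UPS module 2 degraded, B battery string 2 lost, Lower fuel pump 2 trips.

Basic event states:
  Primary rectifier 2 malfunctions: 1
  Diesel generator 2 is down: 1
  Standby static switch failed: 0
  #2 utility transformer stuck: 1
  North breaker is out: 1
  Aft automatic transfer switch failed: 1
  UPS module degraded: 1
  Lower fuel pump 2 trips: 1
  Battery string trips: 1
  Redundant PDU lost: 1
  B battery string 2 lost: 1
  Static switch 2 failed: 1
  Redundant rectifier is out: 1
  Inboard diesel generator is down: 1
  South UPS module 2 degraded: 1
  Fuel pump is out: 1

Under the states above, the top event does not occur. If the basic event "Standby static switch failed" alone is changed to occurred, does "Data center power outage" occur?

Yes

Counterfactual: set "Standby static switch failed" to occurred.
UPS chain down [AND]: Redundant rectifier is out=occurs, Inboard diesel generator is down=occurs → all inputs occur → occurs.
Utility feed down [OR]: UPS module degraded=occurs, Battery string trips=occurs, Fuel pump is out=occurs, Aft automatic transfer switch failed=occurs → at least one input occurs → occurs.
Distribution tier unavailable [AND]: Standby static switch failed=occurs, Utility feed down=occurs → all inputs occur → occurs.
Bus A down [AND]: Distribution tier unavailable=occurs, North breaker is out=occurs → all inputs occur → occurs.
Generator path lost [AND]: Redundant PDU lost=occurs, #2 utility transformer stuck=occurs, Primary rectifier 2 malfunctions=occurs → all inputs occur → occurs.
Bus B unavailable [AND]: Generator path lost=occurs, Diesel generator 2 is down=occurs → all inputs occur → occurs.
UPS chain 2 inoperative [OR]: South UPS module 2 degraded=occurs, B battery string 2 lost=occurs → at least one input occurs → occurs.
Utility feed 2 lost [AND]: Static switch 2 failed=occurs, UPS chain 2 inoperative=occurs, Lower fuel pump 2 trips=occurs → all inputs occur → occurs.
Data center power outage [AND]: UPS chain down=occurs, Bus A down=occurs, Bus B unavailable=occurs, Utility feed 2 lost=occurs → all inputs occur → occurs.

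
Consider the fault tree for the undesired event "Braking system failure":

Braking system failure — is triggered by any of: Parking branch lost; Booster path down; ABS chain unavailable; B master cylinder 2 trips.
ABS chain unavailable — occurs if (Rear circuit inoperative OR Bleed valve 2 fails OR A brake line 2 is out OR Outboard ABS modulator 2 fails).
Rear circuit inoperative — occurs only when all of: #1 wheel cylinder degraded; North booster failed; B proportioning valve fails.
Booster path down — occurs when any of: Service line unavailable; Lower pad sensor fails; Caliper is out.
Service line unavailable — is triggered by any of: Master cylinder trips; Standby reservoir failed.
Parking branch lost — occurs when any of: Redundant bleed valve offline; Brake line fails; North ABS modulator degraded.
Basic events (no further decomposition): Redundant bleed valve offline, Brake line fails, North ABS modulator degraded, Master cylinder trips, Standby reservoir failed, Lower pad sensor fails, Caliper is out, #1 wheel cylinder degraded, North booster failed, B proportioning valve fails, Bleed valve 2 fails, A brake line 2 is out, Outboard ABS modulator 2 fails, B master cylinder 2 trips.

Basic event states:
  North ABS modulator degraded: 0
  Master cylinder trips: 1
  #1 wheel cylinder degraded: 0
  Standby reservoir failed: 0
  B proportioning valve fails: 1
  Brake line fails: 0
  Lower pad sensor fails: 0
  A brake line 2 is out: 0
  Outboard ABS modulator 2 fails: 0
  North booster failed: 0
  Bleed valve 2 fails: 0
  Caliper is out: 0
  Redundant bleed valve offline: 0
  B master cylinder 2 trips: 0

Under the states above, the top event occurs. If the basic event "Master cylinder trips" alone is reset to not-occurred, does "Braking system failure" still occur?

Counterfactual: set "Master cylinder trips" to not occurred.
Parking branch lost [OR]: Redundant bleed valve offline=not, Brake line fails=not, North ABS modulator degraded=not → no input occurs → does not occur.
Service line unavailable [OR]: Master cylinder trips=not, Standby reservoir failed=not → no input occurs → does not occur.
Booster path down [OR]: Service line unavailable=not, Lower pad sensor fails=not, Caliper is out=not → no input occurs → does not occur.
Rear circuit inoperative [AND]: #1 wheel cylinder degraded=not, North booster failed=not, B proportioning valve fails=occurs → not all inputs occur → does not occur.
ABS chain unavailable [OR]: Rear circuit inoperative=not, Bleed valve 2 fails=not, A brake line 2 is out=not, Outboard ABS modulator 2 fails=not → no input occurs → does not occur.
Braking system failure [OR]: Parking branch lost=not, Booster path down=not, ABS chain unavailable=not, B master cylinder 2 trips=not → no input occurs → does not occur.

No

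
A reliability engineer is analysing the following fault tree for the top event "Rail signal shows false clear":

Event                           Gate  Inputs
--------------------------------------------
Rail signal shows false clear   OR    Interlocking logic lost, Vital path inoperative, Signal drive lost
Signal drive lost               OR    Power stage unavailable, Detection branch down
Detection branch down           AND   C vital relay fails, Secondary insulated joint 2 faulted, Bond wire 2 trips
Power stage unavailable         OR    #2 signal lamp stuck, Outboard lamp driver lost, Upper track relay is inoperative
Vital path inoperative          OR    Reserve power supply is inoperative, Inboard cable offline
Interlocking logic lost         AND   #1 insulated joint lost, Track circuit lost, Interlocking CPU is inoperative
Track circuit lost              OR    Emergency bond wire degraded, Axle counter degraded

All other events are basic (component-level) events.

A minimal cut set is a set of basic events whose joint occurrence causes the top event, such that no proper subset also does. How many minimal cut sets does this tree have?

Track circuit lost [OR]: union of children's cut sets → 2 cut set(s).
Interlocking logic lost [AND]: one cut set from each child combined → 1 × 2 × 1 = 2 cut set(s).
Vital path inoperative [OR]: union of children's cut sets → 2 cut set(s).
Power stage unavailable [OR]: union of children's cut sets → 3 cut set(s).
Detection branch down [AND]: one cut set from each child combined → 1 × 1 × 1 = 1 cut set(s).
Signal drive lost [OR]: union of children's cut sets → 4 cut set(s).
Rail signal shows false clear [OR]: union of children's cut sets → 8 cut set(s).
Minimal cut sets: {#1 insulated joint lost, Emergency bond wire degraded, Interlocking CPU is inoperative}; {#1 insulated joint lost, Axle counter degraded, Interlocking CPU is inoperative}; {Reserve power supply is inoperative}; {Inboard cable offline}; {#2 signal lamp stuck}; {Outboard lamp driver lost}; {Upper track relay is inoperative}; {Bond wire 2 trips, C vital relay fails, Secondary insulated joint 2 faulted}.

8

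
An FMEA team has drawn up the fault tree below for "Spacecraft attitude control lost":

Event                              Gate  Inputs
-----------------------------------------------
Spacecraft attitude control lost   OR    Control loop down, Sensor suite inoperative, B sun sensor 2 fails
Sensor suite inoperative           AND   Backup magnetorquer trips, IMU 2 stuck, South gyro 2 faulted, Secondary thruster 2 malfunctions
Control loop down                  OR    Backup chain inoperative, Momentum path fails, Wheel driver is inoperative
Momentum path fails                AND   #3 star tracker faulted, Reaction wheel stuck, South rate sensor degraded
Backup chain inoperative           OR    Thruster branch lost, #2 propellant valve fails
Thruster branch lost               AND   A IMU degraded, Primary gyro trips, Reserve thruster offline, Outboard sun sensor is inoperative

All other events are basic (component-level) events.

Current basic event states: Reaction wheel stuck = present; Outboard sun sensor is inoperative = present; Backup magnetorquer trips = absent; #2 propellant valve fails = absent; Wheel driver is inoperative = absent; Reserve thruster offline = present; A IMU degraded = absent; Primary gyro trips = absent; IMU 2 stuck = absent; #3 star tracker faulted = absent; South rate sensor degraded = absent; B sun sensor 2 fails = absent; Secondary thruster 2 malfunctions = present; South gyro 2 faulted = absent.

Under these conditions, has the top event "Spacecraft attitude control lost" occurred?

Thruster branch lost [AND]: A IMU degraded=not, Primary gyro trips=not, Reserve thruster offline=occurs, Outboard sun sensor is inoperative=occurs → not all inputs occur → does not occur.
Backup chain inoperative [OR]: Thruster branch lost=not, #2 propellant valve fails=not → no input occurs → does not occur.
Momentum path fails [AND]: #3 star tracker faulted=not, Reaction wheel stuck=occurs, South rate sensor degraded=not → not all inputs occur → does not occur.
Control loop down [OR]: Backup chain inoperative=not, Momentum path fails=not, Wheel driver is inoperative=not → no input occurs → does not occur.
Sensor suite inoperative [AND]: Backup magnetorquer trips=not, IMU 2 stuck=not, South gyro 2 faulted=not, Secondary thruster 2 malfunctions=occurs → not all inputs occur → does not occur.
Spacecraft attitude control lost [OR]: Control loop down=not, Sensor suite inoperative=not, B sun sensor 2 fails=not → no input occurs → does not occur.

No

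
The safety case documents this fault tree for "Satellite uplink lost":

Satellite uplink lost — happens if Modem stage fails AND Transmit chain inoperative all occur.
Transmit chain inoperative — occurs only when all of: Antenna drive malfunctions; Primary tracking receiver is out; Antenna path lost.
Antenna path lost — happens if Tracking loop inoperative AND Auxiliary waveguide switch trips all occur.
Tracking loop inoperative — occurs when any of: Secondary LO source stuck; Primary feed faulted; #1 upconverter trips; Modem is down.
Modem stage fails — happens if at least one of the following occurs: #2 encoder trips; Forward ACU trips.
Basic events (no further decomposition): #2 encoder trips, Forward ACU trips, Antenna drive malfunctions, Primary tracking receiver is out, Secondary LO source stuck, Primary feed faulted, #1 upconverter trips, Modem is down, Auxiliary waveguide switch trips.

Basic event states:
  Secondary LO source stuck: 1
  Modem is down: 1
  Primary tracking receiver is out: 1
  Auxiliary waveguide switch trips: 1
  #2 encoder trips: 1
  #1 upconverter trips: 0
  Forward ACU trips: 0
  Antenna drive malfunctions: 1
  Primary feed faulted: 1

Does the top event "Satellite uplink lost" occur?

Modem stage fails [OR]: #2 encoder trips=occurs, Forward ACU trips=not → at least one input occurs → occurs.
Tracking loop inoperative [OR]: Secondary LO source stuck=occurs, Primary feed faulted=occurs, #1 upconverter trips=not, Modem is down=occurs → at least one input occurs → occurs.
Antenna path lost [AND]: Tracking loop inoperative=occurs, Auxiliary waveguide switch trips=occurs → all inputs occur → occurs.
Transmit chain inoperative [AND]: Antenna drive malfunctions=occurs, Primary tracking receiver is out=occurs, Antenna path lost=occurs → all inputs occur → occurs.
Satellite uplink lost [AND]: Modem stage fails=occurs, Transmit chain inoperative=occurs → all inputs occur → occurs.

Yes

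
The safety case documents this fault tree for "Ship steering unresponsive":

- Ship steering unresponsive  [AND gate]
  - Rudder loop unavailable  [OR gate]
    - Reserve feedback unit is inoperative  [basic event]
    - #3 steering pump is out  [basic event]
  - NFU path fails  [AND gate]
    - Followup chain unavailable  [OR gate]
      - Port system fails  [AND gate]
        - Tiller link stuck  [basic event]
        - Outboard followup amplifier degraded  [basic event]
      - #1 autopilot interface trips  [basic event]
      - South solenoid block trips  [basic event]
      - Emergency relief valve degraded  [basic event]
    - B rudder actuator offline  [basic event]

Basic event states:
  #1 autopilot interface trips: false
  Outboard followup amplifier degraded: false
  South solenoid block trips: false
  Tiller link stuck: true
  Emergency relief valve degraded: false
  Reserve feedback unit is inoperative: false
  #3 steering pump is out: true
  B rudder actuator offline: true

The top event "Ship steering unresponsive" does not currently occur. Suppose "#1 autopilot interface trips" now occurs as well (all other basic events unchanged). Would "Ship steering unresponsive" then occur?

Counterfactual: set "#1 autopilot interface trips" to occurred.
Rudder loop unavailable [OR]: Reserve feedback unit is inoperative=not, #3 steering pump is out=occurs → at least one input occurs → occurs.
Port system fails [AND]: Tiller link stuck=occurs, Outboard followup amplifier degraded=not → not all inputs occur → does not occur.
Followup chain unavailable [OR]: Port system fails=not, #1 autopilot interface trips=occurs, South solenoid block trips=not, Emergency relief valve degraded=not → at least one input occurs → occurs.
NFU path fails [AND]: Followup chain unavailable=occurs, B rudder actuator offline=occurs → all inputs occur → occurs.
Ship steering unresponsive [AND]: Rudder loop unavailable=occurs, NFU path fails=occurs → all inputs occur → occurs.

Yes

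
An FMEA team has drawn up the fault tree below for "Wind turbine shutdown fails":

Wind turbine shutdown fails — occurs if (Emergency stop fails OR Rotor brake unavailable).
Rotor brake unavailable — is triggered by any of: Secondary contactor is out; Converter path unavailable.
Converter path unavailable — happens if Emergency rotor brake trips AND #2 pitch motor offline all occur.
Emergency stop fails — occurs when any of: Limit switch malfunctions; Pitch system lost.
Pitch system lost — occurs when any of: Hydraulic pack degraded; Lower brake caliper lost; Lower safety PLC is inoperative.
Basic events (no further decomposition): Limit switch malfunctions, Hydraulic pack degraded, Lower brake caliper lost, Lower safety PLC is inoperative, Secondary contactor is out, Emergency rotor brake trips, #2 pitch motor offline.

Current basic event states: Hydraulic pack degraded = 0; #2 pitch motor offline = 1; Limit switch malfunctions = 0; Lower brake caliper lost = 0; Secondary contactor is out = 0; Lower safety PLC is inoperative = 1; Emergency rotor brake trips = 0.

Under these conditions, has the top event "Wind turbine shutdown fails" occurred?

Pitch system lost [OR]: Hydraulic pack degraded=not, Lower brake caliper lost=not, Lower safety PLC is inoperative=occurs → at least one input occurs → occurs.
Emergency stop fails [OR]: Limit switch malfunctions=not, Pitch system lost=occurs → at least one input occurs → occurs.
Converter path unavailable [AND]: Emergency rotor brake trips=not, #2 pitch motor offline=occurs → not all inputs occur → does not occur.
Rotor brake unavailable [OR]: Secondary contactor is out=not, Converter path unavailable=not → no input occurs → does not occur.
Wind turbine shutdown fails [OR]: Emergency stop fails=occurs, Rotor brake unavailable=not → at least one input occurs → occurs.

Yes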